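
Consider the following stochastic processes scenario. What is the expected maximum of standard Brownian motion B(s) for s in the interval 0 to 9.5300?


E(max B(s)) = sqrt(2t/pi)
= sqrt(2*9.5300/pi)
= sqrt(6.0670)
= 2.4631

2.4631


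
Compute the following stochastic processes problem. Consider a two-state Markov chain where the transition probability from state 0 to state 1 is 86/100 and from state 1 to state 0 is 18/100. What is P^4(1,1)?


Computing P^4 by matrix multiplication.
P = [[0.1400, 0.8600], [0.1800, 0.8200]]
After raising P to the power 4:
P^4(1,1) = 0.8269

0.8269


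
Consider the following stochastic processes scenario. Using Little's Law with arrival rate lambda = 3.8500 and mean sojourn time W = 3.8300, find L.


Little's Law: L = lambda * W
= 3.8500 * 3.8300
= 14.7455

14.7455


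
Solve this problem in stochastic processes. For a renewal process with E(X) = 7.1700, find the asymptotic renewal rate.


Long-run renewal rate = 1/E(X)
= 1/7.1700
= 0.1395

0.1395


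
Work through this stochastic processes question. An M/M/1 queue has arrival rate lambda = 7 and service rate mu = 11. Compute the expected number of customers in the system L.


rho = 7/11 = 0.6364
L = rho/(1-rho)
= 0.6364/0.3636
= 1.7500

1.7500


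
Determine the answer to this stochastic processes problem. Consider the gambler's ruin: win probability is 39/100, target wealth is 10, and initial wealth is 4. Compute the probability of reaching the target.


Gambler's ruin formula:
r = q/p = 0.6100/0.3900 = 1.5641
P(win) = (1 - r^i)/(1 - r^N)
= (1 - 1.5641^4)/(1 - 1.5641^10)
= 0.0575

0.0575


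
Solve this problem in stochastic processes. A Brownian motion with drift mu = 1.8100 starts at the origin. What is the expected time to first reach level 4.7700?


Expected first passage time = a/mu
= 4.7700/1.8100
= 2.6354

2.6354


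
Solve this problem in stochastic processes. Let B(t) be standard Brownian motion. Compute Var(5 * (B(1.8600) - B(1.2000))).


Var(alpha*(B(t)-B(s))) = alpha^2 * (t-s)
= 5^2 * (1.8600 - 1.2000)
= 25 * 0.6600
= 16.5000

16.5000


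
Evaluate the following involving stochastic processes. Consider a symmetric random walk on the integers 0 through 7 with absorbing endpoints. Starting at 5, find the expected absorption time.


For symmetric RW on 0,...,N with absorbing barriers, E(i) = i*(N-i)
E(5) = 5 * 2 = 10

10


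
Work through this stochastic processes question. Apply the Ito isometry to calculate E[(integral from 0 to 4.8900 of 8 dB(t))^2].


By Ito isometry: E[(int f dB)^2] = int f^2 dt
= 8^2 * 4.8900
= 64 * 4.8900 = 312.9600

312.9600


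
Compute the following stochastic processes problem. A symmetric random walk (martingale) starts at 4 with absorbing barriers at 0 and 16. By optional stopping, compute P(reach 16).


By optional stopping theorem: E(M at tau) = M(0) = 4
P(hit 16)*16 + P(hit 0)*0 = 4
P(hit 16) = (4 - 0)/(16 - 0) = 1/4 = 0.2500

0.2500


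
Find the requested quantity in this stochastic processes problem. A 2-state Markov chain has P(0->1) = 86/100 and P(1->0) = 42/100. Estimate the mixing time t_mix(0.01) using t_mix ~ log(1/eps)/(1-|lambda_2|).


lambda_2 = |1 - p01 - p10| = |1 - 0.8600 - 0.4200| = 0.2800
t_mix ~ log(1/eps)/(1 - |lambda_2|)
= log(100)/(1 - 0.2800) = 4.6052/0.7200
= 6.3961

6.3961


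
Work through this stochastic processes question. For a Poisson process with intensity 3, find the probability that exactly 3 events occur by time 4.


P(N(t)=k) = (lambda*t)^k * exp(-lambda*t) / k!
lambda*t = 12
= 12^3 * exp(-12) / 3!
= 1728 * 6.1442e-06 / 6
= 0.0018

0.0018


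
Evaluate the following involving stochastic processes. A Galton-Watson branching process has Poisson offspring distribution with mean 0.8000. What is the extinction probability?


Since mu = 0.8000 <= 1, extinction probability = 1.

1.0000


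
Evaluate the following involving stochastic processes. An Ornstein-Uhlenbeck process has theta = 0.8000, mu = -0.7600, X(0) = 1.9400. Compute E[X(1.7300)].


E[X(t)] = mu + (X(0) - mu)*exp(-theta*t)
= -0.7600 + (1.9400 - -0.7600)*exp(-0.8000*1.7300)
= -0.7600 + 2.7000 * 0.2506
= -0.0834

-0.0834


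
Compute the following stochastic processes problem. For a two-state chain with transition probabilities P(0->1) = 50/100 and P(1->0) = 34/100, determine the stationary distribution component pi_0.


Stationary distribution: pi_0 = p10/(p01+p10), pi_1 = p01/(p01+p10)
p01 = 0.5000, p10 = 0.3400
pi_0 = 0.4048

0.4048


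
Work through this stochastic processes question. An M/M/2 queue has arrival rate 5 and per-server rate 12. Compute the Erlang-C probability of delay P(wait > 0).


a = lambda/mu = 0.4167
rho = a/c = 0.2083
Erlang-C formula applied:
C(c,a) = 0.0718

0.0718


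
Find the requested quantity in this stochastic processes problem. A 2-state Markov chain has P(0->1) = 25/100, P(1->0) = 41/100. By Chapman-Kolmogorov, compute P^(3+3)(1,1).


P^6 = P^3 * P^3
Computing via matrix multiplication of the transition matrix.
Entry (1,1) of P^6 = 0.3797

0.3797


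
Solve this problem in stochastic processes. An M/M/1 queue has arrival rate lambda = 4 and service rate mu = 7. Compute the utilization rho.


rho = lambda/mu
= 4/7
= 0.5714

0.5714


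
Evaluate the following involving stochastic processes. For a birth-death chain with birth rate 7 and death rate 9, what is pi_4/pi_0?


For birth-death process, pi_n/pi_0 = (lambda/mu)^n
= (7/9)^4
= 0.3660

0.3660


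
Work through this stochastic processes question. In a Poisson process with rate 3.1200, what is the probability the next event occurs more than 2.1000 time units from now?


P(X > t) = exp(-lambda * t)
= exp(-3.1200 * 2.1000)
= exp(-6.5520) = 0.0014

0.0014


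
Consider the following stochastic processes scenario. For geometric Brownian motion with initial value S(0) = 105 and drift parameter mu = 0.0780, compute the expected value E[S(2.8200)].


E[S(t)] = S(0) * exp(mu * t)
= 105 * exp(0.0780 * 2.8200)
= 105 * 1.2460
= 130.8328

130.8328


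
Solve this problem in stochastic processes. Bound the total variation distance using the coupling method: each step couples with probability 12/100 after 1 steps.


TV distance bound <= (1-delta)^n
= (1 - 0.1200)^1
= 0.8800^1
= 0.8800

0.8800


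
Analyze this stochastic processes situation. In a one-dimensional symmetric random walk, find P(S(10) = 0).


P(S(10) = 0) = C(10,5) / 4^5
= 252 / 1024
= 0.2461

0.2461


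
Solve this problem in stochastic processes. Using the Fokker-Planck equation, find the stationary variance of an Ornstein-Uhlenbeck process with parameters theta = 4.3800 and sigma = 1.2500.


Stationary variance = sigma^2 / (2*theta)
= 1.2500^2 / (2*4.3800)
= 1.5625 / 8.7600
= 0.1784

0.1784


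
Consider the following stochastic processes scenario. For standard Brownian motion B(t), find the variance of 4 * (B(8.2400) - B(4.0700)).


Var(alpha*(B(t)-B(s))) = alpha^2 * (t-s)
= 4^2 * (8.2400 - 4.0700)
= 16 * 4.1700
= 66.7200

66.7200


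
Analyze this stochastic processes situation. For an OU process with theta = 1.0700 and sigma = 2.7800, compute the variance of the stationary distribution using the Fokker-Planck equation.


Stationary variance = sigma^2 / (2*theta)
= 2.7800^2 / (2*1.0700)
= 7.7284 / 2.1400
= 3.6114

3.6114


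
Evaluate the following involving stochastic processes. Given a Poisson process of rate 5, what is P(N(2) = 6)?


P(N(t)=k) = (lambda*t)^k * exp(-lambda*t) / k!
lambda*t = 10
= 10^6 * exp(-10) / 6!
= 1000000 * 4.5400e-05 / 720
= 0.0631

0.0631


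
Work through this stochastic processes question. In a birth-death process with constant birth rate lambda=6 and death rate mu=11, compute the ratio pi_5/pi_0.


For birth-death process, pi_n/pi_0 = (lambda/mu)^n
= (6/11)^5
= 0.0483

0.0483


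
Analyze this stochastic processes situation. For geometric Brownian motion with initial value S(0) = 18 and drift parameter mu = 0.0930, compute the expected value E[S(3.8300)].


E[S(t)] = S(0) * exp(mu * t)
= 18 * exp(0.0930 * 3.8300)
= 18 * 1.4279
= 25.7018

25.7018


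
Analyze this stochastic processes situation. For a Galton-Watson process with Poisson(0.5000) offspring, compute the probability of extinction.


Since mu = 0.5000 <= 1, extinction probability = 1.

1.0000


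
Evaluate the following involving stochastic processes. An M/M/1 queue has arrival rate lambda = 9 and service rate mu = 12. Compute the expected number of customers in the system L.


rho = 9/12 = 0.7500
L = rho/(1-rho)
= 0.7500/0.2500
= 3.0000

3.0000


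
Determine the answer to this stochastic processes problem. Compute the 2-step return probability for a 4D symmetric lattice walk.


P(return in 2 steps) = P(reverse first step) = 1/(2d)
= 1/8
= 0.1250

0.1250


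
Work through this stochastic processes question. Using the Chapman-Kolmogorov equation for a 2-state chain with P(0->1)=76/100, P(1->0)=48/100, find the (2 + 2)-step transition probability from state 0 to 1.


P^4 = P^2 * P^2
Computing via matrix multiplication of the transition matrix.
Entry (0,1) of P^4 = 0.6109

0.6109


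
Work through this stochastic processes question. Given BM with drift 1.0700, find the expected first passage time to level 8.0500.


Expected first passage time = a/mu
= 8.0500/1.0700
= 7.5234

7.5234


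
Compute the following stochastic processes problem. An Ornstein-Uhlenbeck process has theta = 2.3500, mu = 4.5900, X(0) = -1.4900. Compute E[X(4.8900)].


E[X(t)] = mu + (X(0) - mu)*exp(-theta*t)
= 4.5900 + (-1.4900 - 4.5900)*exp(-2.3500*4.8900)
= 4.5900 + -6.0800 * 1.0217e-05
= 4.5899

4.5899


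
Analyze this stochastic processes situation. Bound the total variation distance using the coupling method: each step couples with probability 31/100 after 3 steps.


TV distance bound <= (1-delta)^n
= (1 - 0.3100)^3
= 0.6900^3
= 0.3285

0.3285


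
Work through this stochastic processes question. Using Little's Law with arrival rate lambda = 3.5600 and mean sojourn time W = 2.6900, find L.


Little's Law: L = lambda * W
= 3.5600 * 2.6900
= 9.5764

9.5764


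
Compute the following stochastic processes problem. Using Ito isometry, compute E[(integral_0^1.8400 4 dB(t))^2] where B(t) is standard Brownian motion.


By Ito isometry: E[(int f dB)^2] = int f^2 dt
= 4^2 * 1.8400
= 16 * 1.8400 = 29.4400

29.4400


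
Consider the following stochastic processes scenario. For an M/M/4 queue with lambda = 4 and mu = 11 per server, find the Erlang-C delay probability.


a = lambda/mu = 0.3636
rho = a/c = 0.0909
Erlang-C formula applied:
C(c,a) = 5.5708e-04

5.5708e-04


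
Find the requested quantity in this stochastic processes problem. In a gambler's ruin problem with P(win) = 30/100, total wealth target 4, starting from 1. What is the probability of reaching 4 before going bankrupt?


Gambler's ruin formula:
r = q/p = 0.7000/0.3000 = 2.3333
P(win) = (1 - r^i)/(1 - r^N)
= (1 - 2.3333^1)/(1 - 2.3333^4)
= 0.0466

0.0466


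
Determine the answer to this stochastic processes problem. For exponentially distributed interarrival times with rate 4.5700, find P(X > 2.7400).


P(X > t) = exp(-lambda * t)
= exp(-4.5700 * 2.7400)
= exp(-12.5218) = 3.6463e-06

3.6463e-06


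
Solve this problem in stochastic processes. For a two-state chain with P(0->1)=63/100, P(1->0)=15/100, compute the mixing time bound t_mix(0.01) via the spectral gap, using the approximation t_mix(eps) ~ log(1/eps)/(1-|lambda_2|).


lambda_2 = |1 - p01 - p10| = |1 - 0.6300 - 0.1500| = 0.2200
t_mix ~ log(1/eps)/(1 - |lambda_2|)
= log(100)/(1 - 0.2200) = 4.6052/0.7800
= 5.9041

5.9041


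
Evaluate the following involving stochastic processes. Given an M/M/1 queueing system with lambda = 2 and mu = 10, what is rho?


rho = lambda/mu
= 2/10
= 0.2000

0.2000


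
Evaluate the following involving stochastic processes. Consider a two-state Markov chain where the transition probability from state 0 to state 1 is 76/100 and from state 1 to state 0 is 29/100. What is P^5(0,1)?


Computing P^5 by matrix multiplication.
P = [[0.2400, 0.7600], [0.2900, 0.7100]]
After raising P to the power 5:
P^5(0,1) = 0.7238

0.7238


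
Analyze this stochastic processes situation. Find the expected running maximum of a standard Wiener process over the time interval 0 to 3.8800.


E(max B(s)) = sqrt(2t/pi)
= sqrt(2*3.8800/pi)
= sqrt(2.4701)
= 1.5717

1.5717


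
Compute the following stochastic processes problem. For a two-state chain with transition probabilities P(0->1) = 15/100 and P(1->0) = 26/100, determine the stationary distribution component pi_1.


Stationary distribution: pi_0 = p10/(p01+p10), pi_1 = p01/(p01+p10)
p01 = 0.1500, p10 = 0.2600
pi_1 = 0.3659

0.3659


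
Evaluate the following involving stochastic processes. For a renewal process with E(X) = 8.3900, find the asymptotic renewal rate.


Long-run renewal rate = 1/E(X)
= 1/8.3900
= 0.1192

0.1192


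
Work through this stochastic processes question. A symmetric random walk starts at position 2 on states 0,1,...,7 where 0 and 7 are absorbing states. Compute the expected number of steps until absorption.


For symmetric RW on 0,...,N with absorbing barriers, E(i) = i*(N-i)
E(2) = 2 * 5 = 10

10


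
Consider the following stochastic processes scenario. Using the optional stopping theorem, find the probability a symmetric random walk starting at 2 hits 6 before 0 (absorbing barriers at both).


By optional stopping theorem: E(M at tau) = M(0) = 2
P(hit 6)*6 + P(hit 0)*0 = 2
P(hit 6) = (2 - 0)/(6 - 0) = 1/3 = 0.3333

0.3333


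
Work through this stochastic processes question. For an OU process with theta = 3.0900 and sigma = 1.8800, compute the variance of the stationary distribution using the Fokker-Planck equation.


Stationary variance = sigma^2 / (2*theta)
= 1.8800^2 / (2*3.0900)
= 3.5344 / 6.1800
= 0.5719

0.5719


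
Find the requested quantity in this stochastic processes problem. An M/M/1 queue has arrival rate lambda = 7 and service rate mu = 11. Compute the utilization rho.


rho = lambda/mu
= 7/11
= 0.6364

0.6364


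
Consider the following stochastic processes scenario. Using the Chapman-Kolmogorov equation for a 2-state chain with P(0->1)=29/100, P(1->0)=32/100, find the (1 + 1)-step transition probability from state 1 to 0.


P^2 = P^1 * P^1
Computing via matrix multiplication of the transition matrix.
Entry (1,0) of P^2 = 0.4448

0.4448


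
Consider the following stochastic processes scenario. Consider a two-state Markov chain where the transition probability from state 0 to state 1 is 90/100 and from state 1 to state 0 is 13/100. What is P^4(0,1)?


Computing P^4 by matrix multiplication.
P = [[0.1000, 0.9000], [0.1300, 0.8700]]
After raising P to the power 4:
P^4(0,1) = 0.8738

0.8738


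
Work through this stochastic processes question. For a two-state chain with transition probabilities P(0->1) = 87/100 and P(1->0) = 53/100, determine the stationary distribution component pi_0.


Stationary distribution: pi_0 = p10/(p01+p10), pi_1 = p01/(p01+p10)
p01 = 0.8700, p10 = 0.5300
pi_0 = 0.3786

0.3786


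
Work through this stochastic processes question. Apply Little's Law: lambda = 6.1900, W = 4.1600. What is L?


Little's Law: L = lambda * W
= 6.1900 * 4.1600
= 25.7504

25.7504


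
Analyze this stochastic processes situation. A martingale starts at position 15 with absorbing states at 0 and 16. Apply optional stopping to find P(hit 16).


By optional stopping theorem: E(M at tau) = M(0) = 15
P(hit 16)*16 + P(hit 0)*0 = 15
P(hit 16) = (15 - 0)/(16 - 0) = 15/16 = 0.9375

0.9375


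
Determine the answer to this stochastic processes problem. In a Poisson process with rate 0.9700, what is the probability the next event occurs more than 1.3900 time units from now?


P(X > t) = exp(-lambda * t)
= exp(-0.9700 * 1.3900)
= exp(-1.3483) = 0.2597

0.2597


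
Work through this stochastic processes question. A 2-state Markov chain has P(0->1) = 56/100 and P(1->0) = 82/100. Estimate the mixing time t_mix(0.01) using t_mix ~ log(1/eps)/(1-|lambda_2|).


lambda_2 = |1 - p01 - p10| = |1 - 0.5600 - 0.8200| = 0.3800
t_mix ~ log(1/eps)/(1 - |lambda_2|)
= log(100)/(1 - 0.3800) = 4.6052/0.6200
= 7.4277

7.4277


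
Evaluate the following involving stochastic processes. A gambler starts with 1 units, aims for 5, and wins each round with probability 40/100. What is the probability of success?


Gambler's ruin formula:
r = q/p = 0.6000/0.4000 = 1.5000
P(win) = (1 - r^i)/(1 - r^N)
= (1 - 1.5000^1)/(1 - 1.5000^5)
= 0.0758

0.0758


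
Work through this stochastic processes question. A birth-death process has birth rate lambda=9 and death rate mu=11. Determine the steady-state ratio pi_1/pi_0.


For birth-death process, pi_n/pi_0 = (lambda/mu)^n
= (9/11)^1
= 0.8182

0.8182


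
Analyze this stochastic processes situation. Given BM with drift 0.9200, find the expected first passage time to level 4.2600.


Expected first passage time = a/mu
= 4.2600/0.9200
= 4.6304

4.6304


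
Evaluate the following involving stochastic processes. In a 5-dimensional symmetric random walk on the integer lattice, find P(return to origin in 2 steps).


P(return in 2 steps) = P(reverse first step) = 1/(2d)
= 1/10
= 0.1000

0.1000


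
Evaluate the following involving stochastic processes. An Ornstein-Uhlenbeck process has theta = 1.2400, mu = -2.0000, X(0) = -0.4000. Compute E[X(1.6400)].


E[X(t)] = mu + (X(0) - mu)*exp(-theta*t)
= -2.0000 + (-0.4000 - -2.0000)*exp(-1.2400*1.6400)
= -2.0000 + 1.6000 * 0.1309
= -1.7906

-1.7906


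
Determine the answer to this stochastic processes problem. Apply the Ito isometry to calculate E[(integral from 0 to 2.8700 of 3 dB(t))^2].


By Ito isometry: E[(int f dB)^2] = int f^2 dt
= 3^2 * 2.8700
= 9 * 2.8700 = 25.8300

25.8300


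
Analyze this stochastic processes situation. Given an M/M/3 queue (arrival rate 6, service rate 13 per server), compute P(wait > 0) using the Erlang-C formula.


a = lambda/mu = 0.4615
rho = a/c = 0.1538
Erlang-C formula applied:
C(c,a) = 0.0122

0.0122


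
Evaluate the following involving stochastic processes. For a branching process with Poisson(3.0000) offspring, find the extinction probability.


Since mu = 3.0000 > 1, extinction prob q < 1.
Solve s = exp(mu*(s-1)) iteratively.
q = 0.0595

0.0595


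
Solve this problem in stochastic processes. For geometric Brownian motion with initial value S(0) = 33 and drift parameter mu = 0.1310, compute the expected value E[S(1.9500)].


E[S(t)] = S(0) * exp(mu * t)
= 33 * exp(0.1310 * 1.9500)
= 33 * 1.2910
= 42.6044

42.6044


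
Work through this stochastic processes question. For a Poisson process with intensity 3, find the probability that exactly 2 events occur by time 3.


P(N(t)=k) = (lambda*t)^k * exp(-lambda*t) / k!
lambda*t = 9
= 9^2 * exp(-9) / 2!
= 81 * 1.2341e-04 / 2
= 0.0050

0.0050


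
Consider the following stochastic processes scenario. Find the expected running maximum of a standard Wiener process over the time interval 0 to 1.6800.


E(max B(s)) = sqrt(2t/pi)
= sqrt(2*1.6800/pi)
= sqrt(1.0695)
= 1.0342

1.0342


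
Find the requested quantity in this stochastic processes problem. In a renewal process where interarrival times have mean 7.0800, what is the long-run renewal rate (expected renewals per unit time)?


Long-run renewal rate = 1/E(X)
= 1/7.0800
= 0.1412

0.1412


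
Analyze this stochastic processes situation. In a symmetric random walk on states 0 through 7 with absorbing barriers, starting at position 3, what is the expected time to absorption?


For symmetric RW on 0,...,N with absorbing barriers, E(i) = i*(N-i)
E(3) = 3 * 4 = 12

12


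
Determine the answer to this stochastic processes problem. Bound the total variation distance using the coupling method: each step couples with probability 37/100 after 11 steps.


TV distance bound <= (1-delta)^n
= (1 - 0.3700)^11
= 0.6300^11
= 0.0062

0.0062


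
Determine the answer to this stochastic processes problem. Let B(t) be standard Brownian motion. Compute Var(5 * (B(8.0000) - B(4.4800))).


Var(alpha*(B(t)-B(s))) = alpha^2 * (t-s)
= 5^2 * (8.0000 - 4.4800)
= 25 * 3.5200
= 88.0000

88.0000


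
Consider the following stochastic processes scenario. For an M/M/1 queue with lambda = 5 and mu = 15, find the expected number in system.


rho = 5/15 = 0.3333
L = rho/(1-rho)
= 0.3333/0.6667
= 0.5000

0.5000


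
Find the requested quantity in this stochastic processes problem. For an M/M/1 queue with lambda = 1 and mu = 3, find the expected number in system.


rho = 1/3 = 0.3333
L = rho/(1-rho)
= 0.3333/0.6667
= 0.5000

0.5000


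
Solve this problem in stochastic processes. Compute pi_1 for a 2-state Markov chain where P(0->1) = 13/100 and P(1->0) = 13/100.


Stationary distribution: pi_0 = p10/(p01+p10), pi_1 = p01/(p01+p10)
p01 = 0.1300, p10 = 0.1300
pi_1 = 0.5000

0.5000


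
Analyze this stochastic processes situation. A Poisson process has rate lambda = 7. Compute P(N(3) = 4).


P(N(t)=k) = (lambda*t)^k * exp(-lambda*t) / k!
lambda*t = 21
= 21^4 * exp(-21) / 4!
= 194481 * 7.5826e-10 / 24
= 6.1444e-06

6.1444e-06


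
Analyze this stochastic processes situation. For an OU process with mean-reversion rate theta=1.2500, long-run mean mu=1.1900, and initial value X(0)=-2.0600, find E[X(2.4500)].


E[X(t)] = mu + (X(0) - mu)*exp(-theta*t)
= 1.1900 + (-2.0600 - 1.1900)*exp(-1.2500*2.4500)
= 1.1900 + -3.2500 * 0.0468
= 1.0380

1.0380


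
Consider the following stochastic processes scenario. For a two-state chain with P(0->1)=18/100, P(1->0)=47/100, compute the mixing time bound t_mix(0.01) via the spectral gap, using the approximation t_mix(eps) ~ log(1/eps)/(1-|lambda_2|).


lambda_2 = |1 - p01 - p10| = |1 - 0.1800 - 0.4700| = 0.3500
t_mix ~ log(1/eps)/(1 - |lambda_2|)
= log(100)/(1 - 0.3500) = 4.6052/0.6500
= 7.0849

7.0849


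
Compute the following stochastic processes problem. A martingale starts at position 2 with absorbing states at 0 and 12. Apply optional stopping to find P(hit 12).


By optional stopping theorem: E(M at tau) = M(0) = 2
P(hit 12)*12 + P(hit 0)*0 = 2
P(hit 12) = (2 - 0)/(12 - 0) = 1/6 = 0.1667

0.1667


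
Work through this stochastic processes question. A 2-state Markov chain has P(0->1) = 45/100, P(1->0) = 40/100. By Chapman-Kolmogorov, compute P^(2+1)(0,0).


P^3 = P^2 * P^1
Computing via matrix multiplication of the transition matrix.
Entry (0,0) of P^3 = 0.4724

0.4724


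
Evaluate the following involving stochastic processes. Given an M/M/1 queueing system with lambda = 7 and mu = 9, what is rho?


rho = lambda/mu
= 7/9
= 0.7778

0.7778


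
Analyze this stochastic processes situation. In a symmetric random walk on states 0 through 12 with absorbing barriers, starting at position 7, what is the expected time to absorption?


For symmetric RW on 0,...,N with absorbing barriers, E(i) = i*(N-i)
E(7) = 7 * 5 = 35

35


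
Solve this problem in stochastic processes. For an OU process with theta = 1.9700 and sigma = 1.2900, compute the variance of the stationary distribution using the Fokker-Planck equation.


Stationary variance = sigma^2 / (2*theta)
= 1.2900^2 / (2*1.9700)
= 1.6641 / 3.9400
= 0.4224

0.4224


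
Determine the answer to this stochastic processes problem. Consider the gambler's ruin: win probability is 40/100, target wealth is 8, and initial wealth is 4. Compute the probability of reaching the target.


Gambler's ruin formula:
r = q/p = 0.6000/0.4000 = 1.5000
P(win) = (1 - r^i)/(1 - r^N)
= (1 - 1.5000^4)/(1 - 1.5000^8)
= 0.1649

0.1649


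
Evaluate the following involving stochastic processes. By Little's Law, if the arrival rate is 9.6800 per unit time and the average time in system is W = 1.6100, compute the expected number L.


Little's Law: L = lambda * W
= 9.6800 * 1.6100
= 15.5848

15.5848


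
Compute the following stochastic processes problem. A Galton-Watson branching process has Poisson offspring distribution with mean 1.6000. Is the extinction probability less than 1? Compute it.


Since mu = 1.6000 > 1, extinction prob q < 1.
Solve s = exp(mu*(s-1)) iteratively.
q = 0.3580

0.3580


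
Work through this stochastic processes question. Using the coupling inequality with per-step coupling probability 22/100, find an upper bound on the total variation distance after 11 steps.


TV distance bound <= (1-delta)^n
= (1 - 0.2200)^11
= 0.7800^11
= 0.0650

0.0650


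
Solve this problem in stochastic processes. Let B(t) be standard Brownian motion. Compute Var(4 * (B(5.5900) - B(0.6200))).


Var(alpha*(B(t)-B(s))) = alpha^2 * (t-s)
= 4^2 * (5.5900 - 0.6200)
= 16 * 4.9700
= 79.5200

79.5200


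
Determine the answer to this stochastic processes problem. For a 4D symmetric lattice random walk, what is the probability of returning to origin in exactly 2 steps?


P(return in 2 steps) = P(reverse first step) = 1/(2d)
= 1/8
= 0.1250

0.1250


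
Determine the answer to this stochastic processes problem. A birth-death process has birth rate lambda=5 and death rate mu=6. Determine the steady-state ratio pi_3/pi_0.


For birth-death process, pi_n/pi_0 = (lambda/mu)^n
= (5/6)^3
= 0.5787

0.5787


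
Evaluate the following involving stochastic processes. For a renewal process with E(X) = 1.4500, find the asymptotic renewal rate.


Long-run renewal rate = 1/E(X)
= 1/1.4500
= 0.6897

0.6897


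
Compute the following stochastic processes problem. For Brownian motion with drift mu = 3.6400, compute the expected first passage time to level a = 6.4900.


Expected first passage time = a/mu
= 6.4900/3.6400
= 1.7830

1.7830


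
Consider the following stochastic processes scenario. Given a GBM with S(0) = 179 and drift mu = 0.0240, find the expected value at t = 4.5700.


E[S(t)] = S(0) * exp(mu * t)
= 179 * exp(0.0240 * 4.5700)
= 179 * 1.1159
= 199.7498

199.7498


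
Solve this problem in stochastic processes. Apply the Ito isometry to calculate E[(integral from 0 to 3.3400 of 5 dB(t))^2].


By Ito isometry: E[(int f dB)^2] = int f^2 dt
= 5^2 * 3.3400
= 25 * 3.3400 = 83.5000

83.5000


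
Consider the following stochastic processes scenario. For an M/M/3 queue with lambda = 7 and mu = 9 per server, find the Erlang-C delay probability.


a = lambda/mu = 0.7778
rho = a/c = 0.2593
Erlang-C formula applied:
C(c,a) = 0.0484

0.0484


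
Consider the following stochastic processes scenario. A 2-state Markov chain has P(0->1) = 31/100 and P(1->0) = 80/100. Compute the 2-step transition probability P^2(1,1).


Computing P^2 by matrix multiplication.
P = [[0.6900, 0.3100], [0.8000, 0.2000]]
After raising P to the power 2:
P^2(1,1) = 0.2880

0.2880


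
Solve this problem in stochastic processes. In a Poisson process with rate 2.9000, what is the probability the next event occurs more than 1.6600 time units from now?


P(X > t) = exp(-lambda * t)
= exp(-2.9000 * 1.6600)
= exp(-4.8140) = 0.0081

0.0081


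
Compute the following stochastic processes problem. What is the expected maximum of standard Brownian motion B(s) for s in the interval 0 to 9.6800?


E(max B(s)) = sqrt(2t/pi)
= sqrt(2*9.6800/pi)
= sqrt(6.1625)
= 2.4824

2.4824


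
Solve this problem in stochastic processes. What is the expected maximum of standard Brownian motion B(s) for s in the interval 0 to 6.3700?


E(max B(s)) = sqrt(2t/pi)
= sqrt(2*6.3700/pi)
= sqrt(4.0553)
= 2.0138

2.0138


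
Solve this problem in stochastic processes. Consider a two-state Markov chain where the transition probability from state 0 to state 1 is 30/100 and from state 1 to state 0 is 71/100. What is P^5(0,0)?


Computing P^5 by matrix multiplication.
P = [[0.7000, 0.3000], [0.7100, 0.2900]]
After raising P to the power 5:
P^5(0,0) = 0.7030

0.7030


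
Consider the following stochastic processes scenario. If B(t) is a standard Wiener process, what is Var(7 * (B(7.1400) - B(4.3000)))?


Var(alpha*(B(t)-B(s))) = alpha^2 * (t-s)
= 7^2 * (7.1400 - 4.3000)
= 49 * 2.8400
= 139.1600

139.1600


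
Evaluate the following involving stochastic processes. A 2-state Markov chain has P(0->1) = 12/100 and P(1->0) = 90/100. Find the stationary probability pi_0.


Stationary distribution: pi_0 = p10/(p01+p10), pi_1 = p01/(p01+p10)
p01 = 0.1200, p10 = 0.9000
pi_0 = 0.8824

0.8824


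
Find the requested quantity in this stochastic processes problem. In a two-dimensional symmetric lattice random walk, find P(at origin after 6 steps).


P = C(6,3)^2 / 4^6
= 20^2 / 4096
= 400 / 4096
= 0.0977

0.0977


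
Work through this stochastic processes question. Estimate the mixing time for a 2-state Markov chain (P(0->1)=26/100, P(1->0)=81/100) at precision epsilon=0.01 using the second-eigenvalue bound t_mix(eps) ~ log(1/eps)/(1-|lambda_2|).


lambda_2 = |1 - p01 - p10| = |1 - 0.2600 - 0.8100| = 0.0700
t_mix ~ log(1/eps)/(1 - |lambda_2|)
= log(100)/(1 - 0.0700) = 4.6052/0.9300
= 4.9518

4.9518


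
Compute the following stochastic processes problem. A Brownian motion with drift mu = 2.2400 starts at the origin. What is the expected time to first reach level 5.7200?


Expected first passage time = a/mu
= 5.7200/2.2400
= 2.5536

2.5536


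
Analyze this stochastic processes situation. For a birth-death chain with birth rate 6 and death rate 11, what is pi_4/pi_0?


For birth-death process, pi_n/pi_0 = (lambda/mu)^n
= (6/11)^4
= 0.0885

0.0885


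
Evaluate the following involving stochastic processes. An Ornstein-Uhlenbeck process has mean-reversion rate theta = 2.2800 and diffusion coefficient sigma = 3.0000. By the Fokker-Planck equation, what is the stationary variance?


Stationary variance = sigma^2 / (2*theta)
= 3.0000^2 / (2*2.2800)
= 9.0000 / 4.5600
= 1.9737

1.9737


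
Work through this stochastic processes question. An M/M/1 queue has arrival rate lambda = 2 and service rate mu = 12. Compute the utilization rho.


rho = lambda/mu
= 2/12
= 0.1667

0.1667


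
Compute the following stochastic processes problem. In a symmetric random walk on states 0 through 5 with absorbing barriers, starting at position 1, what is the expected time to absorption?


For symmetric RW on 0,...,N with absorbing barriers, E(i) = i*(N-i)
E(1) = 1 * 4 = 4

4


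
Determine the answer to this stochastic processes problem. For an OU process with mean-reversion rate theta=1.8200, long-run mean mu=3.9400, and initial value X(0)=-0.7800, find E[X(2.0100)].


E[X(t)] = mu + (X(0) - mu)*exp(-theta*t)
= 3.9400 + (-0.7800 - 3.9400)*exp(-1.8200*2.0100)
= 3.9400 + -4.7200 * 0.0258
= 3.8183

3.8183


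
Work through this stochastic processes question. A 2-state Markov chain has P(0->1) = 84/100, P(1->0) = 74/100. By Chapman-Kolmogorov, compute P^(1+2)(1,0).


P^3 = P^1 * P^2
Computing via matrix multiplication of the transition matrix.
Entry (1,0) of P^3 = 0.5597

0.5597


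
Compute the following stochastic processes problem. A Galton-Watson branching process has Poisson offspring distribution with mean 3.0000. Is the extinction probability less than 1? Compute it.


Since mu = 3.0000 > 1, extinction prob q < 1.
Solve s = exp(mu*(s-1)) iteratively.
q = 0.0595

0.0595


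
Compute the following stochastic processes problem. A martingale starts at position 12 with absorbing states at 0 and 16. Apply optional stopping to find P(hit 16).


By optional stopping theorem: E(M at tau) = M(0) = 12
P(hit 16)*16 + P(hit 0)*0 = 12
P(hit 16) = (12 - 0)/(16 - 0) = 3/4 = 0.7500

0.7500


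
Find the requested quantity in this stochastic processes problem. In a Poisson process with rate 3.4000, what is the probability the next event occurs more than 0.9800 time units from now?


P(X > t) = exp(-lambda * t)
= exp(-3.4000 * 0.9800)
= exp(-3.3320) = 0.0357

0.0357


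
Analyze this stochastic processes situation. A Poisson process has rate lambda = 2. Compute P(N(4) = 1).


P(N(t)=k) = (lambda*t)^k * exp(-lambda*t) / k!
lambda*t = 8
= 8^1 * exp(-8) / 1!
= 8 * 3.3546e-04 / 1
= 0.0027

0.0027


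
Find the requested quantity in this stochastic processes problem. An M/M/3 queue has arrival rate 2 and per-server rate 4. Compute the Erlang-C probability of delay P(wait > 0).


a = lambda/mu = 0.5000
rho = a/c = 0.1667
Erlang-C formula applied:
C(c,a) = 0.0152

0.0152


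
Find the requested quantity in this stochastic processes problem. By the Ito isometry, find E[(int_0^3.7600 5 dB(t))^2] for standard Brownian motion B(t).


By Ito isometry: E[(int f dB)^2] = int f^2 dt
= 5^2 * 3.7600
= 25 * 3.7600 = 94.0000

94.0000


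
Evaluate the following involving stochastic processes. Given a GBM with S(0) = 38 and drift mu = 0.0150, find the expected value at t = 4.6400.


E[S(t)] = S(0) * exp(mu * t)
= 38 * exp(0.0150 * 4.6400)
= 38 * 1.0721
= 40.7390

40.7390


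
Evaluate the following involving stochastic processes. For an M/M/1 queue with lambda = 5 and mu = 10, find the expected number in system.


rho = 5/10 = 0.5000
L = rho/(1-rho)
= 0.5000/0.5000
= 1.0000

1.0000


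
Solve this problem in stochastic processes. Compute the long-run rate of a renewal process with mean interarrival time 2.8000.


Long-run renewal rate = 1/E(X)
= 1/2.8000
= 0.3571

0.3571


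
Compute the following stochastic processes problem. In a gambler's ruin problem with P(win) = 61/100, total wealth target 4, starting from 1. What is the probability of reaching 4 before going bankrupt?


Gambler's ruin formula:
r = q/p = 0.3900/0.6100 = 0.6393
P(win) = (1 - r^i)/(1 - r^N)
= (1 - 0.6393^1)/(1 - 0.6393^4)
= 0.4330

0.4330


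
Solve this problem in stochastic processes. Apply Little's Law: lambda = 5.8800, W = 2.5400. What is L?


Little's Law: L = lambda * W
= 5.8800 * 2.5400
= 14.9352

14.9352


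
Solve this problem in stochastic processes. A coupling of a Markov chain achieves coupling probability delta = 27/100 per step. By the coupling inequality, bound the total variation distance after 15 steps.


TV distance bound <= (1-delta)^n
= (1 - 0.2700)^15
= 0.7300^15
= 0.0089

0.0089


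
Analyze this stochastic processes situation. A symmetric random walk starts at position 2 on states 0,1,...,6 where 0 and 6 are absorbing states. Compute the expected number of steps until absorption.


For symmetric RW on 0,...,N with absorbing barriers, E(i) = i*(N-i)
E(2) = 2 * 4 = 8

8


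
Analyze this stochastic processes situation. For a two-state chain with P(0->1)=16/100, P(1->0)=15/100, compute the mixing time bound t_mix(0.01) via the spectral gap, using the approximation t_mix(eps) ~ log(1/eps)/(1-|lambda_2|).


lambda_2 = |1 - p01 - p10| = |1 - 0.1600 - 0.1500| = 0.6900
t_mix ~ log(1/eps)/(1 - |lambda_2|)
= log(100)/(1 - 0.6900) = 4.6052/0.3100
= 14.8554

14.8554


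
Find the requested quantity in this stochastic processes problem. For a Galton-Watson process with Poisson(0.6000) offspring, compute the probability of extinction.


Since mu = 0.6000 <= 1, extinction probability = 1.

1.0000


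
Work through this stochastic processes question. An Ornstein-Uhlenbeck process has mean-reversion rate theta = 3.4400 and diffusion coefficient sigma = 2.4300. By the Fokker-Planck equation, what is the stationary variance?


Stationary variance = sigma^2 / (2*theta)
= 2.4300^2 / (2*3.4400)
= 5.9049 / 6.8800
= 0.8583

0.8583


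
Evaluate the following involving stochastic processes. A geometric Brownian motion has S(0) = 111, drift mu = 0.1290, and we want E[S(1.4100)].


E[S(t)] = S(0) * exp(mu * t)
= 111 * exp(0.1290 * 1.4100)
= 111 * 1.1995
= 133.1425

133.1425


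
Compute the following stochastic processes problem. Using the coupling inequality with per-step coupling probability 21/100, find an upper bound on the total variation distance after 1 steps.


TV distance bound <= (1-delta)^n
= (1 - 0.2100)^1
= 0.7900^1
= 0.7900

0.7900


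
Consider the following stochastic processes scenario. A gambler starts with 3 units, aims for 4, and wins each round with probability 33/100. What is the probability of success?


Gambler's ruin formula:
r = q/p = 0.6700/0.3300 = 2.0303
P(win) = (1 - r^i)/(1 - r^N)
= (1 - 2.0303^3)/(1 - 2.0303^4)
= 0.4608

0.4608


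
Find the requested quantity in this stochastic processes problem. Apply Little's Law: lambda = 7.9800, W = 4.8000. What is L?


Little's Law: L = lambda * W
= 7.9800 * 4.8000
= 38.3040

38.3040


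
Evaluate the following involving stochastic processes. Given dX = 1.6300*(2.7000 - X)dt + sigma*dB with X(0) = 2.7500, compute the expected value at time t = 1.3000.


E[X(t)] = mu + (X(0) - mu)*exp(-theta*t)
= 2.7000 + (2.7500 - 2.7000)*exp(-1.6300*1.3000)
= 2.7000 + 0.0500 * 0.1202
= 2.7060

2.7060


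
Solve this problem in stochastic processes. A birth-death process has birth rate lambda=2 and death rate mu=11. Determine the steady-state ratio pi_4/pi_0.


For birth-death process, pi_n/pi_0 = (lambda/mu)^n
= (2/11)^4
= 0.0011

0.0011


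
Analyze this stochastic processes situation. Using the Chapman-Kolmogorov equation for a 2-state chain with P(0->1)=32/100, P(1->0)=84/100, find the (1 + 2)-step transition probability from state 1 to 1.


P^3 = P^1 * P^2
Computing via matrix multiplication of the transition matrix.
Entry (1,1) of P^3 = 0.2729

0.2729


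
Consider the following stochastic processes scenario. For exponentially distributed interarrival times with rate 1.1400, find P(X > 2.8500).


P(X > t) = exp(-lambda * t)
= exp(-1.1400 * 2.8500)
= exp(-3.2490) = 0.0388

0.0388


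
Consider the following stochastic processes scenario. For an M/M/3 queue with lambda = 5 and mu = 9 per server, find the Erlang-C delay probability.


a = lambda/mu = 0.5556
rho = a/c = 0.1852
Erlang-C formula applied:
C(c,a) = 0.0201

0.0201


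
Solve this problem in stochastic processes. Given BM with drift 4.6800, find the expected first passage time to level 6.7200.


Expected first passage time = a/mu
= 6.7200/4.6800
= 1.4359

1.4359


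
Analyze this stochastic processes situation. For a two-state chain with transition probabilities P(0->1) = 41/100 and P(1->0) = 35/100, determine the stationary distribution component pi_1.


Stationary distribution: pi_0 = p10/(p01+p10), pi_1 = p01/(p01+p10)
p01 = 0.4100, p10 = 0.3500
pi_1 = 0.5395

0.5395


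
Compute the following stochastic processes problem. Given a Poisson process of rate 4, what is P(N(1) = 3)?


P(N(t)=k) = (lambda*t)^k * exp(-lambda*t) / k!
lambda*t = 4
= 4^3 * exp(-4) / 3!
= 64 * 0.0183 / 6
= 0.1954

0.1954


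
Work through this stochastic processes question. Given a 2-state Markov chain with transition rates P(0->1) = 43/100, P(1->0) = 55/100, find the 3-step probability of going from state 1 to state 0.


Computing P^3 by matrix multiplication.
P = [[0.5700, 0.4300], [0.5500, 0.4500]]
After raising P to the power 3:
P^3(1,0) = 0.5612

0.5612


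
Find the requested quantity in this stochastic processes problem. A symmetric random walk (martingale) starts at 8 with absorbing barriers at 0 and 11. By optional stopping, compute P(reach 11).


By optional stopping theorem: E(M at tau) = M(0) = 8
P(hit 11)*11 + P(hit 0)*0 = 8
P(hit 11) = (8 - 0)/(11 - 0) = 8/11 = 0.7273

0.7273


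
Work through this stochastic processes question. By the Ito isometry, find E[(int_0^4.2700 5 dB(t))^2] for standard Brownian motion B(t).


By Ito isometry: E[(int f dB)^2] = int f^2 dt
= 5^2 * 4.2700
= 25 * 4.2700 = 106.7500

106.7500


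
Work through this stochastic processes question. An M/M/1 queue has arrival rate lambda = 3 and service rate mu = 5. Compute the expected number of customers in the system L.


rho = 3/5 = 0.6000
L = rho/(1-rho)
= 0.6000/0.4000
= 1.5000

1.5000
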